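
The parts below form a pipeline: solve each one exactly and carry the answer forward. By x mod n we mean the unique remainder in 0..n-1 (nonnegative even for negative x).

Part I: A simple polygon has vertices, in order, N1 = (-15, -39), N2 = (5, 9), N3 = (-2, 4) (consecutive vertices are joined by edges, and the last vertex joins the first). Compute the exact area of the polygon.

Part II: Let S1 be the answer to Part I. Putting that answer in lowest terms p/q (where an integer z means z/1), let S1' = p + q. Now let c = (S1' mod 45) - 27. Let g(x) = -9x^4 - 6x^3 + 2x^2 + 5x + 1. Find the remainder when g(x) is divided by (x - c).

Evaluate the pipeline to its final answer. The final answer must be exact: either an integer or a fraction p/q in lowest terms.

Part I: cross terms: (-15*9 - 5*-39)=60, (5*4 - -2*9)=38, (-2*-39 - -15*4)=138; twice the area = |236| = 236; area = 118; answer 118
Part II: S1 = 118; threaded value p + q = 119; c = 2; remainder = value at the root: -9*(2)^4 - 6*(2)^3 + 2*(2)^2 + 5*(2)^1 + 1 = (-144) + (-48) + (8) + (10) + (1) = -173; answer -173

-173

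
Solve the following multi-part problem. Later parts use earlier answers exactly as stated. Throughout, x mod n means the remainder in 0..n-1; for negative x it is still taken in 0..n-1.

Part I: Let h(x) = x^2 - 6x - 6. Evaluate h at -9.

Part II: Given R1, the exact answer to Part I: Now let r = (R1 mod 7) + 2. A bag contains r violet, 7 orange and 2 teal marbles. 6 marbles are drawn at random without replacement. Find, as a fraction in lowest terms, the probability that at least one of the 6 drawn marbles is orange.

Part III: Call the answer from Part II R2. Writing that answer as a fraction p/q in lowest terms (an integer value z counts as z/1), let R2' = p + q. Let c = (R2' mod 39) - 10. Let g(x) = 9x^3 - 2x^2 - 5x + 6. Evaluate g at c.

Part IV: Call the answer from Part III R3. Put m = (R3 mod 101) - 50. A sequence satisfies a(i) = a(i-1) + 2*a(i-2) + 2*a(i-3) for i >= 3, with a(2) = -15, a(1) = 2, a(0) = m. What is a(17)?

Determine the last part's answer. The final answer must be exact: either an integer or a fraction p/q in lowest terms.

-4128727

Part I: 1*(-9)^2 - 6*(-9)^1 - 6 = (81) + (54) + (-6) = 129; answer 129
Part II: R1 = 129; r = 5; total draws C(14,6) = 3003; complement C(7,6) = 7; favorable 3003 - 7 = 2996; P = 428/429; answer 428/429
Part III: R2 = 428/429; threaded value p + q = 857; c = 28; 9*(28)^3 - 2*(28)^2 - 5*(28)^1 + 6 = (197568) + (-1568) + (-140) + (6) = 195866; answer 195866
Part IV: R3 = 195866; m = -23; a(3) = 1*(-15) + 2*(2) + 2*(-23) = -57; iterating: a(3)=-57, a(4)=-83, a(5)=-227, a(6)=-507, a(7)=-1127, a(8)=-2595, a(9)=-5863, a(10)=-13307, a(11)=-30223, a(12)=-68563, a(13)=-155623, a(14)=-353195, a(15)=-801567, a(16)=-1819203, a(17)=-4128727; answer -4128727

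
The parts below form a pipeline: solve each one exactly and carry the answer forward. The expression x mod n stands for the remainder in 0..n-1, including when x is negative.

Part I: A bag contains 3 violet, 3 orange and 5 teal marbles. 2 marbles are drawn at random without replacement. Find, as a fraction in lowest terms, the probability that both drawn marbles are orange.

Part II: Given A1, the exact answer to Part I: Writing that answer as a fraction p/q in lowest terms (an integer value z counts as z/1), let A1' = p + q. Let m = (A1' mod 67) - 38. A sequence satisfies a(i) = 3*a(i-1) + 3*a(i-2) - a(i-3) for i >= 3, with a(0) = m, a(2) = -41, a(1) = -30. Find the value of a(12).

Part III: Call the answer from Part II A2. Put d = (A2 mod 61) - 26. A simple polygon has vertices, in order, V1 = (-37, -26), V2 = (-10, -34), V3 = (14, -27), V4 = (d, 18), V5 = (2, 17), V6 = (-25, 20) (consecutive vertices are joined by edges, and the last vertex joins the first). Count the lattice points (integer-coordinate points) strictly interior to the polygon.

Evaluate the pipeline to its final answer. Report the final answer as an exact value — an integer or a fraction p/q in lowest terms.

1530

Part I: total draws C(11,2) = 55; favorable C(3,2) = 3; P = 3/55; answer 3/55
Part II: A1 = 3/55; threaded value p + q = 58; m = 20; a(3) = 3*(-41) + 3*(-30) - 1*(20) = -233; iterating: a(3)=-233, a(4)=-792, a(5)=-3034, a(6)=-11245, a(7)=-42045, a(8)=-156836, a(9)=-585398, a(10)=-2184657, a(11)=-8153329, a(12)=-30428560; answer -30428560
Part III: A2 = -30428560; d = -17; cross terms: (-37*-34 - -10*-26)=998, (-10*-27 - 14*-34)=746, (14*18 - -17*-27)=-207, (-17*17 - 2*18)=-325, (2*20 - -25*17)=465, (-25*-26 - -37*20)=1390; twice the area = |3067| = 3067; area = 3067/2; boundary points = 1 + 1 + 1 + 1 + 3 + 2 = 9; strictly interior points = area - boundary/2 + 1 = 1530; answer 1530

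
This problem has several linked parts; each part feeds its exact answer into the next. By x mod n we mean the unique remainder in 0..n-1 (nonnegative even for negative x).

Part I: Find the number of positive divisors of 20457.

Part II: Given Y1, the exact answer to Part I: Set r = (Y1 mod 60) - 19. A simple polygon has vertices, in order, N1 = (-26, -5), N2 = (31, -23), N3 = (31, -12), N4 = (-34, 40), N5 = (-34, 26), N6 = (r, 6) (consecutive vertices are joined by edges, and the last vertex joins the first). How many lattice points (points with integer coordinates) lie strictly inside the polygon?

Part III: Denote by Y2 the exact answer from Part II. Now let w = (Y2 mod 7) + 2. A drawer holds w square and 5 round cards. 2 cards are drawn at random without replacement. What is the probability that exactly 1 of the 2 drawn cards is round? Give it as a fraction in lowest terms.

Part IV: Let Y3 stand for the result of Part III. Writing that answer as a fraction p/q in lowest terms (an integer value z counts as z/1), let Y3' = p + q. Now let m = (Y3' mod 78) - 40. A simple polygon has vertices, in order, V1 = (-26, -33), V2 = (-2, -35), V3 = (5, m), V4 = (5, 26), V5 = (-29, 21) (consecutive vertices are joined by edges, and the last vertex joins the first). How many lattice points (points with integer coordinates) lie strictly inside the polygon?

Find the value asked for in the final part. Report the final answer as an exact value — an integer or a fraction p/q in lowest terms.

Part I: 20457 = 3^2 * 2273; number of divisors = (2+1) * (1+1) = 6; answer 6
Part II: Y1 = 6; r = -13; cross terms: (-26*-23 - 31*-5)=753, (31*-12 - 31*-23)=341, (31*40 - -34*-12)=832, (-34*26 - -34*40)=476, (-34*6 - -13*26)=134, (-13*-5 - -26*6)=221; twice the area = |2757| = 2757; area = 2757/2; boundary points = 3 + 11 + 13 + 14 + 1 + 1 = 43; strictly interior points = area - boundary/2 + 1 = 1358; answer 1358
Part III: Y2 = 1358; w = 2; total draws C(7,2) = 21; favorable C(5,1)*C(2,1) = 10; P = 10/21; answer 10/21
Part IV: Y3 = 10/21; threaded value p + q = 31; m = -9; cross terms: (-26*-35 - -2*-33)=844, (-2*-9 - 5*-35)=193, (5*26 - 5*-9)=175, (5*21 - -29*26)=859, (-29*-33 - -26*21)=1503; twice the area = |3574| = 3574; area = 1787; boundary points = 2 + 1 + 35 + 1 + 3 = 42; strictly interior points = area - boundary/2 + 1 = 1767; answer 1767

1767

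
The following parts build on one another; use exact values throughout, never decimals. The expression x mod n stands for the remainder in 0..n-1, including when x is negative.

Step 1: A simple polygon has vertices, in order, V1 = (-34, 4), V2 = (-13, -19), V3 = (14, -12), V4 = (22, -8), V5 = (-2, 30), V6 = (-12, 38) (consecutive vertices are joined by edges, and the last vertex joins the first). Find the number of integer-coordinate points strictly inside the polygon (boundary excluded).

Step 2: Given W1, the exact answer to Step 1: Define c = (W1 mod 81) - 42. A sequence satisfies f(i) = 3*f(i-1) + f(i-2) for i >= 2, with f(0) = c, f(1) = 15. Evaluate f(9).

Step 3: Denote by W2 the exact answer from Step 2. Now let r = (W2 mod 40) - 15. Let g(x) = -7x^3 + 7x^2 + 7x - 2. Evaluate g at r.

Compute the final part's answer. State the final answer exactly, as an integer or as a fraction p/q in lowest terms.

2693

Step 1: cross terms: (-34*-19 - -13*4)=698, (-13*-12 - 14*-19)=422, (14*-8 - 22*-12)=152, (22*30 - -2*-8)=644, (-2*38 - -12*30)=284, (-12*4 - -34*38)=1244; twice the area = |3444| = 3444; area = 1722; boundary points = 1 + 1 + 4 + 2 + 2 + 2 = 12; strictly interior points = area - boundary/2 + 1 = 1717; answer 1717
Step 2: W1 = 1717; c = -26; f(2) = 3*(15) + 1*(-26) = 19; iterating: f(2)=19, f(3)=72, f(4)=235, f(5)=777, f(6)=2566, f(7)=8475, f(8)=27991, f(9)=92448; answer 92448
Step 3: W2 = 92448; r = -7; -7*(-7)^3 + 7*(-7)^2 + 7*(-7)^1 - 2 = (2401) + (343) + (-49) + (-2) = 2693; answer 2693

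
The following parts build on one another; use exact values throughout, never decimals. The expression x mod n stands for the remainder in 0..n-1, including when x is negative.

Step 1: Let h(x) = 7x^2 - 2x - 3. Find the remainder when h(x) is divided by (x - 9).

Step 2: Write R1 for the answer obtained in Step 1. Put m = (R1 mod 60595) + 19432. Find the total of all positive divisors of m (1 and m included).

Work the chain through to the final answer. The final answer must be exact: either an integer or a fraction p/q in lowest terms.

34272

Step 1: remainder = value at the root: 7*(9)^2 - 2*(9)^1 - 3 = (567) + (-18) + (-3) = 546; answer 546
Step 2: R1 = 546; m = 19978; 19978 = 2 * 7 * 1427; sigma = (1 + 2) * (1 + 7) * (1 + 1427) = 3 * 8 * 1428 = 34272; answer 34272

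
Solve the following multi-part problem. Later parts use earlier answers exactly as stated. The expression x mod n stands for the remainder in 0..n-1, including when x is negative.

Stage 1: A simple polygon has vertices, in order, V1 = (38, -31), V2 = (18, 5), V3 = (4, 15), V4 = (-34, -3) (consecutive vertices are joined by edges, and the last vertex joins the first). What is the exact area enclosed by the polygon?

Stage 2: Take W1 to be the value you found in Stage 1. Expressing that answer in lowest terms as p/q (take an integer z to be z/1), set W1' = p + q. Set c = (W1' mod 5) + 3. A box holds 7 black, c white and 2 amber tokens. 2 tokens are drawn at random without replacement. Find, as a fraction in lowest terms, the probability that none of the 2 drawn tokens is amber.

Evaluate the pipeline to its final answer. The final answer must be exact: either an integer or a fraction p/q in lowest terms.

26/35

Stage 1: cross terms: (38*5 - 18*-31)=748, (18*15 - 4*5)=250, (4*-3 - -34*15)=498, (-34*-31 - 38*-3)=1168; twice the area = |2664| = 2664; area = 1332; answer 1332
Stage 2: W1 = 1332; threaded value p + q = 1333; c = 6; total draws C(15,2) = 105; favorable C(13,2) = 78; P = 26/35; answer 26/35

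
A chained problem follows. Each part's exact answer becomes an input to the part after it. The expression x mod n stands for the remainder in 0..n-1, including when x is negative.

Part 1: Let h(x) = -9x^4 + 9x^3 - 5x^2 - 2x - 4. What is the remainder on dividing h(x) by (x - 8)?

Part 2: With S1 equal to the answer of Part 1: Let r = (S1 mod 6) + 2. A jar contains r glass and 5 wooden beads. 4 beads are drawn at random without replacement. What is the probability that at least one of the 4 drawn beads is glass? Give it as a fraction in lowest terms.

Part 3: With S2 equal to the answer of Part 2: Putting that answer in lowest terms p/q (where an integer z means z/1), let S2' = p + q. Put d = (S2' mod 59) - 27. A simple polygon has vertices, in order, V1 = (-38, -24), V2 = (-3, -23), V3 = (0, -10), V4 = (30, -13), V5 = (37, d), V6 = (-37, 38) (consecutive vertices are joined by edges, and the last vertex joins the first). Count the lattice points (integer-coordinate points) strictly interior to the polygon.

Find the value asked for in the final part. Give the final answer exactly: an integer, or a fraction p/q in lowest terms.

Part 1: remainder = value at the root: -9*(8)^4 + 9*(8)^3 - 5*(8)^2 - 2*(8)^1 - 4 = (-36864) + (4608) + (-320) + (-16) + (-4) = -32596; answer -32596
Part 2: S1 = -32596; r = 4; total draws C(9,4) = 126; complement C(5,4) = 5; favorable 126 - 5 = 121; P = 121/126; answer 121/126
Part 3: S2 = 121/126; threaded value p + q = 247; d = -16; cross terms: (-38*-23 - -3*-24)=802, (-3*-10 - 0*-23)=30, (0*-13 - 30*-10)=300, (30*-16 - 37*-13)=1, (37*38 - -37*-16)=814, (-37*-24 - -38*38)=2332; twice the area = |4279| = 4279; area = 4279/2; boundary points = 1 + 1 + 3 + 1 + 2 + 1 = 9; strictly interior points = area - boundary/2 + 1 = 2136; answer 2136

2136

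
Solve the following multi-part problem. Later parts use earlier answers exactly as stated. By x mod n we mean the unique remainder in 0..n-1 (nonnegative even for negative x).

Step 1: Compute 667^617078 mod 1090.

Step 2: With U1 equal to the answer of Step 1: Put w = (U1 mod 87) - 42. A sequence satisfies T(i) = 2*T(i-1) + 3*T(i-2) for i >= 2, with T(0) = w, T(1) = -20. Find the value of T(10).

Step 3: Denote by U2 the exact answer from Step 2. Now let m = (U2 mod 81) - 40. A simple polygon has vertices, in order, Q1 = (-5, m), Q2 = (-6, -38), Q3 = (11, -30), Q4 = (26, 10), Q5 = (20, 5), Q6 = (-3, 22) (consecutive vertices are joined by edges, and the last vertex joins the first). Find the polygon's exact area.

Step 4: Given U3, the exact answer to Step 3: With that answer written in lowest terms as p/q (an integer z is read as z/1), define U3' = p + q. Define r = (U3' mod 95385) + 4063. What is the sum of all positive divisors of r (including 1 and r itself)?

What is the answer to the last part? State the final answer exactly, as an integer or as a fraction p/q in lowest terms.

Step 1: squarings mod 1090: 667^1=667, 667^2=169, 667^4=221, 667^8=881, 667^16=81, 667^32=21, 667^64=441, 667^128=461, 667^256=1061, 667^512=841, 667^1024=961, 667^2048=291, 667^4096=751, 667^8192=471, 667^16384=571, 667^32768=131, 667^65536=811, 667^131072=451, 667^262144=661, 667^524288=921; 667^617078 = 667^2 * 667^4 * 667^16 * 667^32 * 667^64 * 667^512 * 667^2048 * 667^8192 * 667^16384 * 667^65536 * 667^524288 = 629 (mod 1090); answer 629
Step 2: U1 = 629; w = -22; T(2) = 2*(-20) + 3*(-22) = -106; iterating: T(2)=-106, T(3)=-272, T(4)=-862, T(5)=-2540, T(6)=-7666, T(7)=-22952, T(8)=-68902, T(9)=-206660, T(10)=-620026; answer -620026
Step 3: U2 = -620026; m = -11; cross terms: (-5*-38 - -6*-11)=124, (-6*-30 - 11*-38)=598, (11*10 - 26*-30)=890, (26*5 - 20*10)=-70, (20*22 - -3*5)=455, (-3*-11 - -5*22)=143; twice the area = |2140| = 2140; area = 1070; answer 1070
Step 4: U3 = 1070; threaded value p + q = 1071; r = 5134; 5134 = 2 * 17 * 151; sigma = (1 + 2) * (1 + 17) * (1 + 151) = 3 * 18 * 152 = 8208; answer 8208

8208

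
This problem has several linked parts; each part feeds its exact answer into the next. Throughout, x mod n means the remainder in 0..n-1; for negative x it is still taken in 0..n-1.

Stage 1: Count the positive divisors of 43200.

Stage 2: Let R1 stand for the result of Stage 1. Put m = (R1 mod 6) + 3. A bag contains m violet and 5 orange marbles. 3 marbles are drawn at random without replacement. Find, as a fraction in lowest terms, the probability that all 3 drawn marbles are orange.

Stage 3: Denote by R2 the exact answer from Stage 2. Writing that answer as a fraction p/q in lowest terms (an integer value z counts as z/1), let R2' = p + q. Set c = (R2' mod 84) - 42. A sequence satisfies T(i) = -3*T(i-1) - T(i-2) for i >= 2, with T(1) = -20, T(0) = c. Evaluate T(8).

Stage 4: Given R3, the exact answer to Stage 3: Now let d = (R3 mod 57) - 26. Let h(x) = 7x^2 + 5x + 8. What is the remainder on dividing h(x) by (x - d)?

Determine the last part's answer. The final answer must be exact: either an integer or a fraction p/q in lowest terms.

Stage 1: 43200 = 2^6 * 3^3 * 5^2; number of divisors = (6+1) * (3+1) * (2+1) = 84; answer 84
Stage 2: R1 = 84; m = 3; total draws C(8,3) = 56; favorable C(5,3) = 10; P = 5/28; answer 5/28
Stage 3: R2 = 5/28; threaded value p + q = 33; c = -9; T(2) = -3*(-20) - 1*(-9) = 69; iterating: T(2)=69, T(3)=-187, T(4)=492, T(5)=-1289, T(6)=3375, T(7)=-8836, T(8)=23133; answer 23133
Stage 4: R3 = 23133; d = 22; remainder = value at the root: 7*(22)^2 + 5*(22)^1 + 8 = (3388) + (110) + (8) = 3506; answer 3506

3506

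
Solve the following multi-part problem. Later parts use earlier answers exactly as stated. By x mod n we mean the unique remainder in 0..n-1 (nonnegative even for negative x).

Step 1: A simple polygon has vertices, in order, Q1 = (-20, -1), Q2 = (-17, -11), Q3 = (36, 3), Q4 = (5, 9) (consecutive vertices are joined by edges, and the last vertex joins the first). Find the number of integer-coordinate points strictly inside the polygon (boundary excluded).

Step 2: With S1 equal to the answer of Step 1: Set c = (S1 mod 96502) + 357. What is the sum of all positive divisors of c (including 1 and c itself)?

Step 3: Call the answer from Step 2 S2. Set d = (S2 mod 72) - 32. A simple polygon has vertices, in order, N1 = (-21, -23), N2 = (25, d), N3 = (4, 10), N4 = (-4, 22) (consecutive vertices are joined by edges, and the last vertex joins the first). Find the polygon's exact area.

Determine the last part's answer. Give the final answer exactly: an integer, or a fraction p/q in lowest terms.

2307/2

Step 1: cross terms: (-20*-11 - -17*-1)=203, (-17*3 - 36*-11)=345, (36*9 - 5*3)=309, (5*-1 - -20*9)=175; twice the area = |1032| = 1032; area = 516; boundary points = 1 + 1 + 1 + 5 = 8; strictly interior points = area - boundary/2 + 1 = 513; answer 513
Step 2: S1 = 513; c = 870; 870 = 2 * 3 * 5 * 29; sigma = (1 + 2) * (1 + 3) * (1 + 5) * (1 + 29) = 3 * 4 * 6 * 30 = 2160; answer 2160
Step 3: S2 = 2160; d = -32; cross terms: (-21*-32 - 25*-23)=1247, (25*10 - 4*-32)=378, (4*22 - -4*10)=128, (-4*-23 - -21*22)=554; twice the area = |2307| = 2307; area = 2307/2; answer 2307/2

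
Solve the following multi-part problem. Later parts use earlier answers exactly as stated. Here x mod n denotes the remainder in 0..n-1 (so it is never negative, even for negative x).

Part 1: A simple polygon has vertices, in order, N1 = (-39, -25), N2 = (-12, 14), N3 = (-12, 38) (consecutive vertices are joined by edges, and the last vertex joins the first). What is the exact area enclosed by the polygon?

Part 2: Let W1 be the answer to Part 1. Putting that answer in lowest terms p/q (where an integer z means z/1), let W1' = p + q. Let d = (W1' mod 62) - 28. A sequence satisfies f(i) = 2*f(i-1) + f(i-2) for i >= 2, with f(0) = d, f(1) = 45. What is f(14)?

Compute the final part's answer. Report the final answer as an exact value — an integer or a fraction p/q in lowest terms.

3200197

Part 1: cross terms: (-39*14 - -12*-25)=-846, (-12*38 - -12*14)=-288, (-12*-25 - -39*38)=1782; twice the area = |648| = 648; area = 324; answer 324
Part 2: W1 = 324; threaded value p + q = 325; d = -13; f(2) = 2*(45) + 1*(-13) = 77; iterating: f(2)=77, f(3)=199, f(4)=475, f(5)=1149, f(6)=2773, f(7)=6695, f(8)=16163, f(9)=39021, f(10)=94205, f(11)=227431, f(12)=549067, f(13)=1325565, f(14)=3200197; answer 3200197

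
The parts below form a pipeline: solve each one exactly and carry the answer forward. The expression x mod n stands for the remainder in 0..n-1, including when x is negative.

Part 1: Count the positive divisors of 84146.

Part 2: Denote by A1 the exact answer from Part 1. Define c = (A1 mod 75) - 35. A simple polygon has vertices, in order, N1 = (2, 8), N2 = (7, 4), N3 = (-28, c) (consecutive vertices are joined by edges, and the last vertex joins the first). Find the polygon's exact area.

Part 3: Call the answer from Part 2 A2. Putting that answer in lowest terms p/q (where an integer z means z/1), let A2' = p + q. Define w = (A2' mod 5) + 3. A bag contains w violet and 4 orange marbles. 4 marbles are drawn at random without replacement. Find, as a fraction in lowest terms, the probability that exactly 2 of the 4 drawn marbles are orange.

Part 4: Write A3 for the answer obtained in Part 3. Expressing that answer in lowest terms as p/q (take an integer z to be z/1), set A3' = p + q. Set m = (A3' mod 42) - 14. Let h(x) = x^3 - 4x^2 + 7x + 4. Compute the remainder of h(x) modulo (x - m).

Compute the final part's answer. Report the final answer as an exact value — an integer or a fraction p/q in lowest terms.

3880

Part 1: 84146 = 2 * 42073; number of divisors = (1+1) * (1+1) = 4; answer 4
Part 2: A1 = 4; c = -31; cross terms: (2*4 - 7*8)=-48, (7*-31 - -28*4)=-105, (-28*8 - 2*-31)=-162; twice the area = |-315| = 315; area = 315/2; answer 315/2
Part 3: A2 = 315/2; threaded value p + q = 317; w = 5; total draws C(9,4) = 126; favorable C(4,2)*C(5,2) = 60; P = 10/21; answer 10/21
Part 4: A3 = 10/21; threaded value p + q = 31; m = 17; remainder = value at the root: 1*(17)^3 - 4*(17)^2 + 7*(17)^1 + 4 = (4913) + (-1156) + (119) + (4) = 3880; answer 3880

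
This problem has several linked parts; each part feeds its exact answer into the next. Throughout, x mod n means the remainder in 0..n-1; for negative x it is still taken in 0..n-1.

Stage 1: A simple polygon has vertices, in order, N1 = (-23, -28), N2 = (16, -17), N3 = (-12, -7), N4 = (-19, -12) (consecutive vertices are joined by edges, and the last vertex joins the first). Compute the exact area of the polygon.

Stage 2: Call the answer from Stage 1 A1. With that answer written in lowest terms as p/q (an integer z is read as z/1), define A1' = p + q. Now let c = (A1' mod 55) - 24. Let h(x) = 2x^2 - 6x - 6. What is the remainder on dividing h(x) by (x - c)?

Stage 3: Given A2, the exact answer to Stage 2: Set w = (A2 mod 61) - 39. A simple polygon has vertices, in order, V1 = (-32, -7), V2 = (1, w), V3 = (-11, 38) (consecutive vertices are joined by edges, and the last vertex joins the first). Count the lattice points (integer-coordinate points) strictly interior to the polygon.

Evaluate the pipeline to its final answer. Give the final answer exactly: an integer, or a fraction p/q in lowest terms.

Stage 1: cross terms: (-23*-17 - 16*-28)=839, (16*-7 - -12*-17)=-316, (-12*-12 - -19*-7)=11, (-19*-28 - -23*-12)=256; twice the area = |790| = 790; area = 395; answer 395
Stage 2: A1 = 395; threaded value p + q = 396; c = -13; remainder = value at the root: 2*(-13)^2 - 6*(-13)^1 - 6 = (338) + (78) + (-6) = 410; answer 410
Stage 3: A2 = 410; w = 5; cross terms: (-32*5 - 1*-7)=-153, (1*38 - -11*5)=93, (-11*-7 - -32*38)=1293; twice the area = |1233| = 1233; area = 1233/2; boundary points = 3 + 3 + 3 = 9; strictly interior points = area - boundary/2 + 1 = 613; answer 613

613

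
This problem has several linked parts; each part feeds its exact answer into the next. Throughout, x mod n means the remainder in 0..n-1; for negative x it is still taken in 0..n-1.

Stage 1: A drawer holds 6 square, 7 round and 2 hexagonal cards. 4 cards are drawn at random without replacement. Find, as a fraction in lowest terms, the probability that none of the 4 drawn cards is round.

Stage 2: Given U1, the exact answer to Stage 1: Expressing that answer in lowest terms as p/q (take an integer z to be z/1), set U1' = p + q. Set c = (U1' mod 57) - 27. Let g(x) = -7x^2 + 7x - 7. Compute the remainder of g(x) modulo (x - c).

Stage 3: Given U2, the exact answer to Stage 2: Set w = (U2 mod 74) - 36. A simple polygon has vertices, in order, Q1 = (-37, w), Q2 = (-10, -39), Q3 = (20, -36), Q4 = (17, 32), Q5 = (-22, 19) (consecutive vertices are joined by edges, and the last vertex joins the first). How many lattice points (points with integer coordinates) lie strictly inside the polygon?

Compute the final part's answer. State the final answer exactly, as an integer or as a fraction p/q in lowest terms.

Stage 1: total draws C(15,4) = 1365; favorable C(8,4) = 70; P = 2/39; answer 2/39
Stage 2: U1 = 2/39; threaded value p + q = 41; c = 14; remainder = value at the root: -7*(14)^2 + 7*(14)^1 - 7 = (-1372) + (98) + (-7) = -1281; answer -1281
Stage 3: U2 = -1281; w = 15; cross terms: (-37*-39 - -10*15)=1593, (-10*-36 - 20*-39)=1140, (20*32 - 17*-36)=1252, (17*19 - -22*32)=1027, (-22*15 - -37*19)=373; twice the area = |5385| = 5385; area = 5385/2; boundary points = 27 + 3 + 1 + 13 + 1 = 45; strictly interior points = area - boundary/2 + 1 = 2671; answer 2671

2671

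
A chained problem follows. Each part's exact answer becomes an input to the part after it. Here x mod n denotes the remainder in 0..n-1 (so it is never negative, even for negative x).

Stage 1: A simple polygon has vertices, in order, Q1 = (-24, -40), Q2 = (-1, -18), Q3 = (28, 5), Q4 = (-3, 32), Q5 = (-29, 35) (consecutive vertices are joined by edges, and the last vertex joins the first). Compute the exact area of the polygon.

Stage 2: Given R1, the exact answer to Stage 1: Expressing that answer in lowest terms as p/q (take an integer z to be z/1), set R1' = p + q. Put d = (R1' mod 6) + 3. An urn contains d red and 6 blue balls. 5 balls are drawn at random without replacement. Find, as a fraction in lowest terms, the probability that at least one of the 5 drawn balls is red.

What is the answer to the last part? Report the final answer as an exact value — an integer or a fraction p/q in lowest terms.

41/42

Stage 1: cross terms: (-24*-18 - -1*-40)=392, (-1*5 - 28*-18)=499, (28*32 - -3*5)=911, (-3*35 - -29*32)=823, (-29*-40 - -24*35)=2000; twice the area = |4625| = 4625; area = 4625/2; answer 4625/2
Stage 2: R1 = 4625/2; threaded value p + q = 4627; d = 4; total draws C(10,5) = 252; complement C(6,5) = 6; favorable 252 - 6 = 246; P = 41/42; answer 41/42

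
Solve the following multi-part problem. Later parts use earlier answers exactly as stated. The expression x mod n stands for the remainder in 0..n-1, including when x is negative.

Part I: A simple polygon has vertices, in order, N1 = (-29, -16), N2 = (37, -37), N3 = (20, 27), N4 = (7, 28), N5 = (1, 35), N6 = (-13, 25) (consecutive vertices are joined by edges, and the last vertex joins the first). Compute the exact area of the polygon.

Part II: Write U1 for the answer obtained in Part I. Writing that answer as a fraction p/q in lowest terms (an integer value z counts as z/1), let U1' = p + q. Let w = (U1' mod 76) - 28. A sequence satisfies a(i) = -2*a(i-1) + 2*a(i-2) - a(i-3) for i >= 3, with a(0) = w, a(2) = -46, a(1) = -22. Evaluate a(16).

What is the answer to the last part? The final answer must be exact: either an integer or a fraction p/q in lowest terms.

-53588072

Part I: cross terms: (-29*-37 - 37*-16)=1665, (37*27 - 20*-37)=1739, (20*28 - 7*27)=371, (7*35 - 1*28)=217, (1*25 - -13*35)=480, (-13*-16 - -29*25)=933; twice the area = |5405| = 5405; area = 5405/2; answer 5405/2
Part II: U1 = 5405/2; threaded value p + q = 5407; w = -17; a(3) = -2*(-46) + 2*(-22) - 1*(-17) = 65; iterating: a(3)=65, a(4)=-200, a(5)=576, a(6)=-1617, a(7)=4586, a(8)=-12982, a(9)=36753, a(10)=-104056, a(11)=294600, a(12)=-834065, a(13)=2361386, a(14)=-6685502, a(15)=18927841, a(16)=-53588072; answer -53588072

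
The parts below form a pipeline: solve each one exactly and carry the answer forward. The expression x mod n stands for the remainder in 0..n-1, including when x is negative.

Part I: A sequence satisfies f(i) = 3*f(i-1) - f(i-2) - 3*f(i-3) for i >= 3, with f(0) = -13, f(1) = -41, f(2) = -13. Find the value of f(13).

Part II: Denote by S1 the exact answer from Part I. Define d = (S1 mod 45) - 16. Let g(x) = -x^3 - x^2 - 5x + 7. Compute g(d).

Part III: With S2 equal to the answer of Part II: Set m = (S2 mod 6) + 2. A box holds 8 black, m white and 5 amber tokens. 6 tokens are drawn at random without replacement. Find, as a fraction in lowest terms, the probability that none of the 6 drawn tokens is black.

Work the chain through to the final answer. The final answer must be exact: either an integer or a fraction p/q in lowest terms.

Part I: f(3) = 3*(-13) - 1*(-41) - 3*(-13) = 41; iterating: f(3)=41, f(4)=259, f(5)=775, f(6)=1943, f(7)=4277, f(8)=8563, f(9)=15583, f(10)=25355, f(11)=34793, f(12)=32275, f(13)=-14033; answer -14033
Part II: S1 = -14033; d = -9; -1*(-9)^3 - 1*(-9)^2 - 5*(-9)^1 + 7 = (729) + (-81) + (45) + (7) = 700; answer 700
Part III: S2 = 700; m = 6; total draws C(19,6) = 27132; favorable C(11,6) = 462; P = 11/646; answer 11/646

11/646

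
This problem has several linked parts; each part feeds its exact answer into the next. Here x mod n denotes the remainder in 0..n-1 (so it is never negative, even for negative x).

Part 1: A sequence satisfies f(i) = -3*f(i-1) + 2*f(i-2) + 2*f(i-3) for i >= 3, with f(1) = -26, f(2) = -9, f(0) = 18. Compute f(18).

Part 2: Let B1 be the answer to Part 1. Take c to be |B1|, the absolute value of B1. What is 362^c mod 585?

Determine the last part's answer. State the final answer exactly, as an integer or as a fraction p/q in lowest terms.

Part 1: f(3) = -3*(-9) + 2*(-26) + 2*(18) = 11; iterating: f(3)=11, f(4)=-103, f(5)=313, f(6)=-1123, f(7)=3789, f(8)=-12987, f(9)=44293, f(10)=-151275, f(11)=516437, f(12)=-1763275, f(13)=6020149, f(14)=-20554123, f(15)=70176117, f(16)=-239596299, f(17)=818032885, f(18)=-2792939019; answer -2792939019
Part 2: B1 = -2792939019; c = 2792939019; squarings mod 585: 362^1=362, 362^2=4, 362^4=16, 362^8=256, 362^16=16, 362^32=256, 362^64=16, 362^128=256, 362^256=16, 362^512=256, 362^1024=16, 362^2048=256, 362^4096=16, 362^8192=256, 362^16384=16, 362^32768=256, 362^65536=16, 362^131072=256, 362^262144=16, 362^524288=256, 362^1048576=16, 362^2097152=256, 362^4194304=16, 362^8388608=256, 362^16777216=16, 362^33554432=256, 362^67108864=16, 362^134217728=256, 362^268435456=16, 362^536870912=256, 362^1073741824=16, 362^2147483648=256; 362^2792939019 = 362^1 * 362^2 * 362^8 * 362^512 * 362^1024 * 362^2048 * 362^4096 * 362^16384 * 362^32768 * 362^524288 * 362^1048576 * 362^2097152 * 362^4194304 * 362^33554432 * 362^67108864 * 362^536870912 * 362^2147483648 = 278 (mod 585); answer 278

278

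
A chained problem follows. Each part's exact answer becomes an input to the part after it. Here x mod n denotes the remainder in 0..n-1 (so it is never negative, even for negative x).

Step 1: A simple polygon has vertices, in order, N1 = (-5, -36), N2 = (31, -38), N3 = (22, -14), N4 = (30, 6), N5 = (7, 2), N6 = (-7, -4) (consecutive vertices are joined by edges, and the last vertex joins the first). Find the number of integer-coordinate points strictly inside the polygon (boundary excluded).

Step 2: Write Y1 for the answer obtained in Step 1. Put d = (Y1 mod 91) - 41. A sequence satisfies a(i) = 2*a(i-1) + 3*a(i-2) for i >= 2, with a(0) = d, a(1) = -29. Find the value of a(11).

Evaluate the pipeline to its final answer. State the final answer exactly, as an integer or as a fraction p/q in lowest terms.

Step 1: cross terms: (-5*-38 - 31*-36)=1306, (31*-14 - 22*-38)=402, (22*6 - 30*-14)=552, (30*2 - 7*6)=18, (7*-4 - -7*2)=-14, (-7*-36 - -5*-4)=232; twice the area = |2496| = 2496; area = 1248; boundary points = 2 + 3 + 4 + 1 + 2 + 2 = 14; strictly interior points = area - boundary/2 + 1 = 1242; answer 1242
Step 2: Y1 = 1242; d = 18; a(2) = 2*(-29) + 3*(18) = -4; iterating: a(2)=-4, a(3)=-95, a(4)=-202, a(5)=-689, a(6)=-1984, a(7)=-6035, a(8)=-18022, a(9)=-54149, a(10)=-162364, a(11)=-487175; answer -487175

-487175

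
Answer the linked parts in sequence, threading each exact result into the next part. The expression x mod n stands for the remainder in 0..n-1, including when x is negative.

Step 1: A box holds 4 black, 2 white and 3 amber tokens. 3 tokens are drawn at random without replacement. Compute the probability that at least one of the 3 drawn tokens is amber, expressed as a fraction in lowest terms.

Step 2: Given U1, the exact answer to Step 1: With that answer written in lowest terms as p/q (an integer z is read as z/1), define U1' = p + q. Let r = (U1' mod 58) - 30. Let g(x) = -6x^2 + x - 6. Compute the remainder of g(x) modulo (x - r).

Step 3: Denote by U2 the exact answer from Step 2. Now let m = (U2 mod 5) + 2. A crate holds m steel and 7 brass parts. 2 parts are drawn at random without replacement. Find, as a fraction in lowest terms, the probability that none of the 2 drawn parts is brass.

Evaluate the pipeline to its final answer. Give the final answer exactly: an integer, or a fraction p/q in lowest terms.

6/55

Step 1: total draws C(9,3) = 84; complement C(6,3) = 20; favorable 84 - 20 = 64; P = 16/21; answer 16/21
Step 2: U1 = 16/21; threaded value p + q = 37; r = 7; remainder = value at the root: -6*(7)^2 + 1*(7)^1 - 6 = (-294) + (7) + (-6) = -293; answer -293
Step 3: U2 = -293; m = 4; total draws C(11,2) = 55; favorable C(4,2) = 6; P = 6/55; answer 6/55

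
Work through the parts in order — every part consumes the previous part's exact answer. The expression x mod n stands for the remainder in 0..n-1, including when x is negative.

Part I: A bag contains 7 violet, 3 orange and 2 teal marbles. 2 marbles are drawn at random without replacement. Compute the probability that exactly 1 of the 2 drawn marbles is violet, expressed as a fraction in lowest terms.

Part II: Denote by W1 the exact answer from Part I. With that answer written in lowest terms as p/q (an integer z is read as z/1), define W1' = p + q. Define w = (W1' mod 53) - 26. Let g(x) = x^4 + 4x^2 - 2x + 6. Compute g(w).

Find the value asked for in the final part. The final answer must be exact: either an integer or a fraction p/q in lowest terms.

Part I: total draws C(12,2) = 66; favorable C(7,1)*C(5,1) = 35; P = 35/66; answer 35/66
Part II: W1 = 35/66; threaded value p + q = 101; w = 22; 1*(22)^4 + 4*(22)^2 - 2*(22)^1 + 6 = (234256) + (1936) + (-44) + (6) = 236154; answer 236154

236154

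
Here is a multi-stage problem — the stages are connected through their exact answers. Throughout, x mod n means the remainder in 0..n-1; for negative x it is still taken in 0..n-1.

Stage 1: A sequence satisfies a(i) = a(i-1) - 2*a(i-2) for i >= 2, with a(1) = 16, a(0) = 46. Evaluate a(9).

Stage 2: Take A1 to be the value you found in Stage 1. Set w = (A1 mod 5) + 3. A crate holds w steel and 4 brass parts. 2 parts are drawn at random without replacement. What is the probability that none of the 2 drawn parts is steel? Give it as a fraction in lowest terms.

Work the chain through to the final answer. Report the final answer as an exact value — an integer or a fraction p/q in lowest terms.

Stage 1: a(2) = 1*(16) - 2*(46) = -76; iterating: a(2)=-76, a(3)=-108, a(4)=44, a(5)=260, a(6)=172, a(7)=-348, a(8)=-692, a(9)=4; answer 4
Stage 2: A1 = 4; w = 7; total draws C(11,2) = 55; favorable C(4,2) = 6; P = 6/55; answer 6/55

6/55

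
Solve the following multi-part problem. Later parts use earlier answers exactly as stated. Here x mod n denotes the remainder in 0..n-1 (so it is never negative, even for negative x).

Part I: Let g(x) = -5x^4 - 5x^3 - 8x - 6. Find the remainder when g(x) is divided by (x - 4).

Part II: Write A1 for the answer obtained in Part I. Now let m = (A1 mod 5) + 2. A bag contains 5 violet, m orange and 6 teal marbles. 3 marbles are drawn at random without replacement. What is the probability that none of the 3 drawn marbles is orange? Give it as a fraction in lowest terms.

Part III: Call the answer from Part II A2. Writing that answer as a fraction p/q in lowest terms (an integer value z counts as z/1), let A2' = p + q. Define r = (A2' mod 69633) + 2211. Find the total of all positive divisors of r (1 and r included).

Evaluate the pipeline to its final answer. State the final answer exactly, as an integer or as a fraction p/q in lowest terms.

2808

Part I: remainder = value at the root: -5*(4)^4 - 5*(4)^3 - 8*(4)^1 - 6 = (-1280) + (-320) + (-32) + (-6) = -1638; answer -1638
Part II: A1 = -1638; m = 4; total draws C(15,3) = 455; favorable C(11,3) = 165; P = 33/91; answer 33/91
Part III: A2 = 33/91; threaded value p + q = 124; r = 2335; 2335 = 5 * 467; sigma = (1 + 5) * (1 + 467) = 6 * 468 = 2808; answer 2808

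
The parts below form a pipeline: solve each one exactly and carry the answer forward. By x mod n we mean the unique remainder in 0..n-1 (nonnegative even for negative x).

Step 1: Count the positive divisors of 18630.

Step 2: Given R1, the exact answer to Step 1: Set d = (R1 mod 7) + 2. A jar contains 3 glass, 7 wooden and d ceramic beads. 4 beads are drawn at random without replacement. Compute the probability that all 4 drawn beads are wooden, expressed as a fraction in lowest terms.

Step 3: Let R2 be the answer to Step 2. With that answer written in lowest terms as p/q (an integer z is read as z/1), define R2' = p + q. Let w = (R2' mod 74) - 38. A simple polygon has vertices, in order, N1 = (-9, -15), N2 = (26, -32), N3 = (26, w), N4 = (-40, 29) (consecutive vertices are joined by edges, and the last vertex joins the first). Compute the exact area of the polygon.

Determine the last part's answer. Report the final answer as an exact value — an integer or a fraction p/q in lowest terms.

Step 1: 18630 = 2 * 3^4 * 5 * 23; number of divisors = (1+1) * (4+1) * (1+1) * (1+1) = 40; answer 40
Step 2: R1 = 40; d = 7; total draws C(17,4) = 2380; favorable C(7,4) = 35; P = 1/68; answer 1/68
Step 3: R2 = 1/68; threaded value p + q = 69; w = 31; cross terms: (-9*-32 - 26*-15)=678, (26*31 - 26*-32)=1638, (26*29 - -40*31)=1994, (-40*-15 - -9*29)=861; twice the area = |5171| = 5171; area = 5171/2; answer 5171/2

5171/2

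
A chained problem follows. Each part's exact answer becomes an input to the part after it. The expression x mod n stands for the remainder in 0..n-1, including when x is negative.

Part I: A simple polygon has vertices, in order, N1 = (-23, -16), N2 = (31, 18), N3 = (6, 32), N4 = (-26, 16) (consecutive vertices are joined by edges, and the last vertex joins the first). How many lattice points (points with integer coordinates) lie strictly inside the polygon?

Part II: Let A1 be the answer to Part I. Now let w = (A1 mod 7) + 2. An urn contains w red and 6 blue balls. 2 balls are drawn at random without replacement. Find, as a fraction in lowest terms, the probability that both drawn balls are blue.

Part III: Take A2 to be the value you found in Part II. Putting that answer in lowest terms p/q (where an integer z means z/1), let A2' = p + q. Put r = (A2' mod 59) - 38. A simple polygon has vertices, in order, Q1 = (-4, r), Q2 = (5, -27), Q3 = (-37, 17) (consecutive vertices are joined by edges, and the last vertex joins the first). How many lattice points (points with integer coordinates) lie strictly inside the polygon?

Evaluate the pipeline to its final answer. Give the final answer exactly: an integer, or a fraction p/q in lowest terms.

472

Part I: cross terms: (-23*18 - 31*-16)=82, (31*32 - 6*18)=884, (6*16 - -26*32)=928, (-26*-16 - -23*16)=784; twice the area = |2678| = 2678; area = 1339; boundary points = 2 + 1 + 16 + 1 = 20; strictly interior points = area - boundary/2 + 1 = 1330; answer 1330
Part II: A1 = 1330; w = 2; total draws C(8,2) = 28; favorable C(6,2) = 15; P = 15/28; answer 15/28
Part III: A2 = 15/28; threaded value p + q = 43; r = 5; cross terms: (-4*-27 - 5*5)=83, (5*17 - -37*-27)=-914, (-37*5 - -4*17)=-117; twice the area = |-948| = 948; area = 474; boundary points = 1 + 2 + 3 = 6; strictly interior points = area - boundary/2 + 1 = 472; answer 472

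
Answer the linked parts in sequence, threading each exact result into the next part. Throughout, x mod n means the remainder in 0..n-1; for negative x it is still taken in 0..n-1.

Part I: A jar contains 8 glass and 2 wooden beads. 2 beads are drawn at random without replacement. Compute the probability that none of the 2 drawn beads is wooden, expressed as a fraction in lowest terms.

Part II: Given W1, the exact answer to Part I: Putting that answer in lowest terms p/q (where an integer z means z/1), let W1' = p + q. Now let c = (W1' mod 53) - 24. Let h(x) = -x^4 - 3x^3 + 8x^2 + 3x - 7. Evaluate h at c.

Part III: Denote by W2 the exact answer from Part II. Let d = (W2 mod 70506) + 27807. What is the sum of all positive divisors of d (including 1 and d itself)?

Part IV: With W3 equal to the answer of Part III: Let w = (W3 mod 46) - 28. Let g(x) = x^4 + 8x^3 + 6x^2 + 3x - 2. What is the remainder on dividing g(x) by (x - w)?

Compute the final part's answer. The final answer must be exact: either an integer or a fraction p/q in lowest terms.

Part I: total draws C(10,2) = 45; favorable C(8,2) = 28; P = 28/45; answer 28/45
Part II: W1 = 28/45; threaded value p + q = 73; c = -4; -1*(-4)^4 - 3*(-4)^3 + 8*(-4)^2 + 3*(-4)^1 - 7 = (-256) + (192) + (128) + (-12) + (-7) = 45; answer 45
Part III: W2 = 45; d = 27852; 27852 = 2^2 * 3 * 11 * 211; sigma = (1 + 2 + 4) * (1 + 3) * (1 + 11) * (1 + 211) = 7 * 4 * 12 * 212 = 71232; answer 71232
Part IV: W3 = 71232; w = -4; remainder = value at the root: 1*(-4)^4 + 8*(-4)^3 + 6*(-4)^2 + 3*(-4)^1 - 2 = (256) + (-512) + (96) + (-12) + (-2) = -174; answer -174

-174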